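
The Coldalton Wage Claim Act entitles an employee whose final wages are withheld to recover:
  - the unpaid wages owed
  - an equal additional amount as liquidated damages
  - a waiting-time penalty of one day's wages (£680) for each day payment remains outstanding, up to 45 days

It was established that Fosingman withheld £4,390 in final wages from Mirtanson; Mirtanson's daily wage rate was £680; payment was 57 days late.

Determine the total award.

Total award: £39,380

Liquidated damages (equal amount): £4,390
Penalty days: min(57, 45) = 45
Waiting-time penalty: 45 × £680 = £30,600
Total award: £4,390 + £4,390 + £30,600 = £39,380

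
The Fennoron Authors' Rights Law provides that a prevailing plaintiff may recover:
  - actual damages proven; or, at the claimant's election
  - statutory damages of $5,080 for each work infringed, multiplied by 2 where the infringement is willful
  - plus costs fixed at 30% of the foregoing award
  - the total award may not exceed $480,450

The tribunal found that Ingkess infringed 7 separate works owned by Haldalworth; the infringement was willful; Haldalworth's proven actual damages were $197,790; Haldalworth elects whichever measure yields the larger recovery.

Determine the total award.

$257,127

Statutory damages: 7 × $5,080 = $35,560
Doubled: 2 × $35,560 = $71,120
Greater of actual damages ($197,790) or enhanced statutory damages ($71,120): $197,790
Costs: 30% of $197,790 = $59,337
Award plus costs: $197,790 + $59,337 = $257,127
Cap at $480,450: $257,127 is within the cap, no reduction.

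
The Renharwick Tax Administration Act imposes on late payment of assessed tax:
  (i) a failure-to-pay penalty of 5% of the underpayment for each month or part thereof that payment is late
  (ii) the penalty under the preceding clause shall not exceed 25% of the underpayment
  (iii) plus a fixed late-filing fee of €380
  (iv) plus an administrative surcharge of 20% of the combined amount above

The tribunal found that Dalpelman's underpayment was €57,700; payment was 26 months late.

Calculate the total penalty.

€17,766

Accrued rate: 5% × 26 = 130%, capped at 25% → 25%
Failure-to-pay penalty: 25% of €57,700 = €14,425
Penalty before surcharge: €14,425 + €380 = €14,805
Administrative surcharge: 20% of €14,805 = €2,961
Total penalty: €14,805 + €2,961 = €17,766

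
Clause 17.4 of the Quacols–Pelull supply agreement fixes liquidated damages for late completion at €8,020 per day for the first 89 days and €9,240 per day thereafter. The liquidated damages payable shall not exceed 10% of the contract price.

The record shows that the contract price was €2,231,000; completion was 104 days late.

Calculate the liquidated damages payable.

€223,100

First 89 days: 89 × €8,020 = €713,780
Remaining days: (104 − 89) × €9,240 = €138,600
Accrued per-day damages: €713,780 + €138,600 = €852,380
Cap: 10% of €2,231,000 = €223,100
Cap at €223,100: €852,380 exceeds the cap → €223,100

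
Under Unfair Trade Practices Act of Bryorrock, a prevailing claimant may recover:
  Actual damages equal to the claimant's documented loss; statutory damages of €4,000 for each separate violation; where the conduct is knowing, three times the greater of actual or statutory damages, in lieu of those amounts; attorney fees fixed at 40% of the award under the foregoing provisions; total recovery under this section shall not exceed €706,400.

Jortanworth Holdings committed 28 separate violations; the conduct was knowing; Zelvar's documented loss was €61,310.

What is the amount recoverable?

Total recovery: €470,400

Statutory damages: 28 × €4,000 = €112,000
Greater of actual damages (€61,310) or statutory damages (€112,000): €112,000
Trebled: 3 × €112,000 = €336,000
Attorney fees: 40% of €336,000 = €134,400
Total before cap: €336,000 + €134,400 = €470,400
Cap at €706,400: €470,400 is within the cap, no reduction.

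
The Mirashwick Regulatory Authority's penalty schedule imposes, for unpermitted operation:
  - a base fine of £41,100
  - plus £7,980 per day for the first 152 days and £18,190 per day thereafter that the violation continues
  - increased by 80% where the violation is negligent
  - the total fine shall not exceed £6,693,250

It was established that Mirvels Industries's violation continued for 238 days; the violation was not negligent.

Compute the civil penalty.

First 152 days: 152 × £7,980 = £1,212,960
Remaining days: (238 − 152) × £18,190 = £1,564,340
Per-day component: £1,212,960 + £1,564,340 = £2,777,300
Base plus per-day: £41,100 + £2,777,300 = £2,818,400
The violation was not negligent: no 80% increase.
Cap at £6,693,250: £2,818,400 is within the cap, no reduction.

£2,818,400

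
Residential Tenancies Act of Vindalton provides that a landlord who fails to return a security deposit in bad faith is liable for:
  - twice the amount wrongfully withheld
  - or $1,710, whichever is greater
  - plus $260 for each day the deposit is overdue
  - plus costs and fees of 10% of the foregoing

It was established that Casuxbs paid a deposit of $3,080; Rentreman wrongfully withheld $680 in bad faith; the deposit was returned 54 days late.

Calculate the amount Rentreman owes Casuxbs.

Doubled: 2 × $680 = $1,360
Minimum $1,710: $1,360 is below the minimum → $1,710
Late-return penalty: 54 × $260 = $14,040
Damages plus late penalty: $1,710 + $14,040 = $15,750
Costs and fees: 10% of $15,750 = $1,575
Total recovery: $15,750 + $1,575 = $17,325

$17,325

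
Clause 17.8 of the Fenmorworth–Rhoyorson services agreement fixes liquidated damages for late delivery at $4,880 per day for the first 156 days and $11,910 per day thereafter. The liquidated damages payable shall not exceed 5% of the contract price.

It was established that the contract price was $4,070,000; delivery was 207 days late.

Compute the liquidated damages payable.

Liquidated damages: $203,500

First 156 days: 156 × $4,880 = $761,280
Remaining days: (207 − 156) × $11,910 = $607,410
Accrued per-day damages: $761,280 + $607,410 = $1,368,690
Cap: 5% of $4,070,000 = $203,500
Cap at $203,500: $1,368,690 exceeds the cap → $203,500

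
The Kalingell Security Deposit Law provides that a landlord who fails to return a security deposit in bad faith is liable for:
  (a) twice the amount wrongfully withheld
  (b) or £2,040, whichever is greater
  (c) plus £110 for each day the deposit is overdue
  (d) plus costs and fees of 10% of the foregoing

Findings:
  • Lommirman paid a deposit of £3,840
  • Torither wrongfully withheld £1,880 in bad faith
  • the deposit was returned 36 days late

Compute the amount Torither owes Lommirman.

£8,492

Doubled: 2 × £1,880 = £3,760
Minimum £2,040: £3,760 meets the minimum, no increase.
Late-return penalty: 36 × £110 = £3,960
Damages plus late penalty: £3,760 + £3,960 = £7,720
Costs and fees: 10% of £7,720 = £772
Total recovery: £7,720 + £772 = £8,492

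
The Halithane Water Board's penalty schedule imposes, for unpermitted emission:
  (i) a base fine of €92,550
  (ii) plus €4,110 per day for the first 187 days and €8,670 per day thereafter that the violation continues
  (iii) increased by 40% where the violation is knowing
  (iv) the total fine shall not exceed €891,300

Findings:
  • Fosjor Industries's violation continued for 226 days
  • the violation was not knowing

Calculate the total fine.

€891,300

First 187 days: 187 × €4,110 = €768,570
Remaining days: (226 − 187) × €8,670 = €338,130
Per-day component: €768,570 + €338,130 = €1,106,700
Base plus per-day: €92,550 + €1,106,700 = €1,199,250
The violation was not knowing: no 40% increase.
Cap at €891,300: €1,199,250 exceeds the cap → €891,300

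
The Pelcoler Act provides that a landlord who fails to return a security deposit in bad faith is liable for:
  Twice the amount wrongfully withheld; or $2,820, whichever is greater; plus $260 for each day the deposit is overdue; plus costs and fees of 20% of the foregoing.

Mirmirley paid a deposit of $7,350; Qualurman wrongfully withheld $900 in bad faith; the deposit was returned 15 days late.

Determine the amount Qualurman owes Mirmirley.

Doubled: 2 × $900 = $1,800
Minimum $2,820: $1,800 is below the minimum → $2,820
Late-return penalty: 15 × $260 = $3,900
Damages plus late penalty: $2,820 + $3,900 = $6,720
Costs and fees: 20% of $6,720 = $1,344
Total recovery: $6,720 + $1,344 = $8,064

Recovery: $8,064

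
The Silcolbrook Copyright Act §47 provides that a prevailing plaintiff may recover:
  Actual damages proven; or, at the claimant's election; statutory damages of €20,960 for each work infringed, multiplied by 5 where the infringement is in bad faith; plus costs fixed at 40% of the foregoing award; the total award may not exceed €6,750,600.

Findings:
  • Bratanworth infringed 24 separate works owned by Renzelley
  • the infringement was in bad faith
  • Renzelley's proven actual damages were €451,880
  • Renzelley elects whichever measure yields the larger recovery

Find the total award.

€3,521,280

Statutory damages: 24 × €20,960 = €503,040
Multiplied by 5: 5 × €503,040 = €2,515,200
Greater of actual damages (€451,880) or enhanced statutory damages (€2,515,200): €2,515,200
Costs: 40% of €2,515,200 = €1,006,080
Award plus costs: €2,515,200 + €1,006,080 = €3,521,280
Cap at €6,750,600: €3,521,280 is within the cap, no reduction.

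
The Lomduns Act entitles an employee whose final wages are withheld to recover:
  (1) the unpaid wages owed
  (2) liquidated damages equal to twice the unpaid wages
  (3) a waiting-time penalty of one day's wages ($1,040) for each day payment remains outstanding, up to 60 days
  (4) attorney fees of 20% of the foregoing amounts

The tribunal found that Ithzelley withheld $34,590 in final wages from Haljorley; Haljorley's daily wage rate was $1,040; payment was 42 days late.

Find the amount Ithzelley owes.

$176,940

Doubled: 2 × $34,590 = $69,180
Penalty days: min(42, 60) = 42
Waiting-time penalty: 42 × $1,040 = $43,680
Subtotal: $34,590 + $69,180 + $43,680 = $147,450
Attorney fees: 20% of $147,450 = $29,490
Total award: $147,450 + $29,490 = $176,940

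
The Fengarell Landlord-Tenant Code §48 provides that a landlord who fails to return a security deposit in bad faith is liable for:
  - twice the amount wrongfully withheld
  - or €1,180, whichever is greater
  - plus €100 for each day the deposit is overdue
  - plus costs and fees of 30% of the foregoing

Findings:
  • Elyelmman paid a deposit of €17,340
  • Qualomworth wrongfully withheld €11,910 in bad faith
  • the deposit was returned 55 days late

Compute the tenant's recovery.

Doubled: 2 × €11,910 = €23,820
Minimum €1,180: €23,820 meets the minimum, no increase.
Late-return penalty: 55 × €100 = €5,500
Damages plus late penalty: €23,820 + €5,500 = €29,320
Costs and fees: 30% of €29,320 = €8,796
Total recovery: €29,320 + €8,796 = €38,116

€38,116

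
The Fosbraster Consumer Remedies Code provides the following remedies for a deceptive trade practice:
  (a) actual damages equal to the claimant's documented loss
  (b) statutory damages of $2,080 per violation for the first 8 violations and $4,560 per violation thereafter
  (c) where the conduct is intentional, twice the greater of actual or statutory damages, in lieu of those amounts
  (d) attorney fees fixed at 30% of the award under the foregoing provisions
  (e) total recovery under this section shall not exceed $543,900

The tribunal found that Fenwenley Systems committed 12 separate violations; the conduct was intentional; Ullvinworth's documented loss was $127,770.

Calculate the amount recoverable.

First 8 violations: 8 × $2,080 = $16,640
Remaining violations: (12 − 8) × $4,560 = $18,240
Statutory damages: $16,640 + $18,240 = $34,880
Greater of actual damages ($127,770) or statutory damages ($34,880): $127,770
Doubled: 2 × $127,770 = $255,540
Attorney fees: 30% of $255,540 = $76,662
Total before cap: $255,540 + $76,662 = $332,202
Cap at $543,900: $332,202 is within the cap, no reduction.

$332,202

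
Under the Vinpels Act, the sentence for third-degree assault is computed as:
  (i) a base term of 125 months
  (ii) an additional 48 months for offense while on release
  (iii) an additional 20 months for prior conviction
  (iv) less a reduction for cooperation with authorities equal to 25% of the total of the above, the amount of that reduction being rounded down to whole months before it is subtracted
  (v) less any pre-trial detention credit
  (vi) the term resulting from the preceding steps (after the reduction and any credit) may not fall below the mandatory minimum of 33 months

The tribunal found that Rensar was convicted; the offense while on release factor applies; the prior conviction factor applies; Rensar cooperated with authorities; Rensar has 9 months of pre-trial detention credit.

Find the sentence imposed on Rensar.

136 months

Offense while on release enhancement: +48 months
Prior conviction enhancement: +20 months
Adjusted term: 125 months + 48 months + 20 months = 193 months
Cooperation with authorities reduction: 25% of 193 months = 48 months (rounded down)
After reduction: 193 − 48 = 145 months
Less pre-trial detention credit: 145 months − 9 months = 136 months
Minimum 33 months: 136 months meets the minimum, no increase.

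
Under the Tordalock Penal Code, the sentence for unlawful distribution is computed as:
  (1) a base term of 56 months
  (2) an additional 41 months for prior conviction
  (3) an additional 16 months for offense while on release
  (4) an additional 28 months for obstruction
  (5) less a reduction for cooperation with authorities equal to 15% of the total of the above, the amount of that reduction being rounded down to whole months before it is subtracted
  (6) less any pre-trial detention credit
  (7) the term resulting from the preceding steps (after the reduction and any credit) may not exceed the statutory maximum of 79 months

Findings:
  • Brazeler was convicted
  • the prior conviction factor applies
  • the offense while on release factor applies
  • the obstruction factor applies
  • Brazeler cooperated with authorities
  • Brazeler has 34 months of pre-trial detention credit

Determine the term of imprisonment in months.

79 months

Prior conviction enhancement: +41 months
Offense while on release enhancement: +16 months
Obstruction enhancement: +28 months
Adjusted term: 56 months + 41 months + 16 months + 28 months = 141 months
Cooperation with authorities reduction: 15% of 141 months = 21 months (rounded down)
After reduction: 141 − 21 = 120 months
Less pre-trial detention credit: 120 months − 34 months = 86 months
Cap at 79 months: 86 months exceeds the cap → 79 months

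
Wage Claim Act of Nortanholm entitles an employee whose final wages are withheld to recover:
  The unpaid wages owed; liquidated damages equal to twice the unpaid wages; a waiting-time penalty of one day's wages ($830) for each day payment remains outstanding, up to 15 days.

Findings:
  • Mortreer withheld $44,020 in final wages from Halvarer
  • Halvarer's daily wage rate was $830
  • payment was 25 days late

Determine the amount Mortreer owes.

$144,510

Doubled: 2 × $44,020 = $88,040
Penalty days: min(25, 15) = 15
Waiting-time penalty: 15 × $830 = $12,450
Total award: $44,020 + $88,040 + $12,450 = $144,510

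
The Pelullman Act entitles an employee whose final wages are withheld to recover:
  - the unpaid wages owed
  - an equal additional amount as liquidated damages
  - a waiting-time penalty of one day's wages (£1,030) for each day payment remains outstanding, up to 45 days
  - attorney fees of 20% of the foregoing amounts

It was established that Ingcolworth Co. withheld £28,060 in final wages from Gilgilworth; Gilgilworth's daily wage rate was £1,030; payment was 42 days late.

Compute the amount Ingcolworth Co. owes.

Liquidated damages (equal amount): £28,060
Penalty days: min(42, 45) = 42
Waiting-time penalty: 42 × £1,030 = £43,260
Subtotal: £28,060 + £28,060 + £43,260 = £99,380
Attorney fees: 20% of £99,380 = £19,876
Total award: £99,380 + £19,876 = £119,256

£119,256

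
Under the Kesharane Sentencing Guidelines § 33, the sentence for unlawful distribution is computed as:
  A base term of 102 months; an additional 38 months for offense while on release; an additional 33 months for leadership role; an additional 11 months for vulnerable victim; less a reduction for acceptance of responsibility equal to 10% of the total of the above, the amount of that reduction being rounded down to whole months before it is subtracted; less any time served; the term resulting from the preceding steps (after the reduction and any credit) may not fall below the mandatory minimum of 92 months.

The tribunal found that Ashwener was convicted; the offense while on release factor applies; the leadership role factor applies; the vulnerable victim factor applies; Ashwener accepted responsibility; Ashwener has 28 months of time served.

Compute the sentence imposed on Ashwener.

138 months

Offense while on release enhancement: +38 months
Leadership role enhancement: +33 months
Vulnerable victim enhancement: +11 months
Adjusted term: 102 months + 38 months + 33 months + 11 months = 184 months
Acceptance of responsibility reduction: 10% of 184 months = 18 months (rounded down)
After reduction: 184 − 18 = 166 months
Less time served: 166 months − 28 months = 138 months
Minimum 92 months: 138 months meets the minimum, no increase.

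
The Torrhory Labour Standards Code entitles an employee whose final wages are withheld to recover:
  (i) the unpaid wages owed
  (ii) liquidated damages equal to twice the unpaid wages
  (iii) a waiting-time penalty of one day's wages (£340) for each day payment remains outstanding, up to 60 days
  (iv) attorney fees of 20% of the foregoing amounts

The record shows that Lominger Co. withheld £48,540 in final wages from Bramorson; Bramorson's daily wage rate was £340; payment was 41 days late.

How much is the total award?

Doubled: 2 × £48,540 = £97,080
Penalty days: min(41, 60) = 41
Waiting-time penalty: 41 × £340 = £13,940
Subtotal: £48,540 + £97,080 + £13,940 = £159,560
Attorney fees: 20% of £159,560 = £31,912
Total award: £159,560 + £31,912 = £191,472

£191,472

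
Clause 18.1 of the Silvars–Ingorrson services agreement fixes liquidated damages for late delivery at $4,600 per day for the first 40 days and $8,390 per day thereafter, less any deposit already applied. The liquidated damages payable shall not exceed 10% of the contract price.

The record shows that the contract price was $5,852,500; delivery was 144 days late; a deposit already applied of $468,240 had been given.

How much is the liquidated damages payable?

$585,250

First 40 days: 40 × $4,600 = $184,000
Remaining days: (144 − 40) × $8,390 = $872,560
Accrued per-day damages: $184,000 + $872,560 = $1,056,560
Less deposit already applied: $1,056,560 − $468,240 = $588,320
Cap: 10% of $5,852,500 = $585,250
Cap at $585,250: $588,320 exceeds the cap → $585,250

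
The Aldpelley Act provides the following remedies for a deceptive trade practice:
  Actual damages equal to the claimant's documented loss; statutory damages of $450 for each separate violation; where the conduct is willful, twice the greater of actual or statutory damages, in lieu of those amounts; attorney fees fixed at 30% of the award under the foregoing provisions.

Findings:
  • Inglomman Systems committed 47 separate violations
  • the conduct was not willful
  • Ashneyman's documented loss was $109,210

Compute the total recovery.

Statutory damages: 47 × $450 = $21,150
Conduct not willful: the in-lieu enhancement does not apply.
Actual plus statutory damages: $109,210 + $21,150 = $130,360
Attorney fees: 30% of $130,360 = $39,108
Total recovery: $130,360 + $39,108 = $169,468

$169,468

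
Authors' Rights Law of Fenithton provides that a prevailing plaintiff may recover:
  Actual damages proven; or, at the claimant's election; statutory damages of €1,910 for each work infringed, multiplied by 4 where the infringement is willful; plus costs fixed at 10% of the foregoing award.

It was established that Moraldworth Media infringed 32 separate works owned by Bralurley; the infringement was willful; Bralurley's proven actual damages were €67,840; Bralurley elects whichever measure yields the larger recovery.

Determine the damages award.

€268,928

Statutory damages: 32 × €1,910 = €61,120
Multiplied by 4: 4 × €61,120 = €244,480
Greater of actual damages (€67,840) or enhanced statutory damages (€244,480): €244,480
Costs: 10% of €244,480 = €24,448
Award plus costs: €244,480 + €24,448 = €268,928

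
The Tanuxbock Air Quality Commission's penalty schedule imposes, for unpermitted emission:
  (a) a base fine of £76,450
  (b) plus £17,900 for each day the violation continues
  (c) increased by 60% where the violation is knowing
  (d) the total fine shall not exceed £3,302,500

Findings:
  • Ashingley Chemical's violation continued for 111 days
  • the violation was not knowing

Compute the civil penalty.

Per-day component: 111 × £17,900 = £1,986,900
Base plus per-day: £76,450 + £1,986,900 = £2,063,350
The violation was not knowing: no 60% increase.
Cap at £3,302,500: £2,063,350 is within the cap, no reduction.

£2,063,350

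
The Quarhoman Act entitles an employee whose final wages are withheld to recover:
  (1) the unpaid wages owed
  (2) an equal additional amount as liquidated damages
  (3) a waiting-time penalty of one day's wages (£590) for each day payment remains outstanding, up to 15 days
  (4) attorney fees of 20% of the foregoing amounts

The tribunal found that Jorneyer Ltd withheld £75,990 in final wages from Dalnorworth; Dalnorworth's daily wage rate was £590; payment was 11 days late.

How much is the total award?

Total award: £190,164

Liquidated damages (equal amount): £75,990
Penalty days: min(11, 15) = 11
Waiting-time penalty: 11 × £590 = £6,490
Subtotal: £75,990 + £75,990 + £6,490 = £158,470
Attorney fees: 20% of £158,470 = £31,694
Total award: £158,470 + £31,694 = £190,164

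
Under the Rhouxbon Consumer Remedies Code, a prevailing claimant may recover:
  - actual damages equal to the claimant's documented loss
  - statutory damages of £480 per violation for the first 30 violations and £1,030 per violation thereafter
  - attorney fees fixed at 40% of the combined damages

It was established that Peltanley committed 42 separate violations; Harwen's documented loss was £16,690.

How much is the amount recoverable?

£60,830

First 30 violations: 30 × £480 = £14,400
Remaining violations: (42 − 30) × £1,030 = £12,360
Statutory damages: £14,400 + £12,360 = £26,760
Combined damages: £16,690 + £26,760 = £43,450
Attorney fees: 40% of £43,450 = £17,380
Total recovery: £43,450 + £17,380 = £60,830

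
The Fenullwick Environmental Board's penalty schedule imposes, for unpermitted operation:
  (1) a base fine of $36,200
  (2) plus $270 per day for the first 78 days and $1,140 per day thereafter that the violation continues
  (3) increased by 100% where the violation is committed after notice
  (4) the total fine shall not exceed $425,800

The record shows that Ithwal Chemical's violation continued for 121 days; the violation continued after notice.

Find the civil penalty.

Civil penalty: $212,560

First 78 days: 78 × $270 = $21,060
Remaining days: (121 − 78) × $1,140 = $49,020
Per-day component: $21,060 + $49,020 = $70,080
Base plus per-day: $36,200 + $70,080 = $106,280
Enhancement: 100% of $106,280 = $106,280
Enhanced fine: $106,280 + $106,280 = $212,560
Cap at $425,800: $212,560 is within the cap, no reduction.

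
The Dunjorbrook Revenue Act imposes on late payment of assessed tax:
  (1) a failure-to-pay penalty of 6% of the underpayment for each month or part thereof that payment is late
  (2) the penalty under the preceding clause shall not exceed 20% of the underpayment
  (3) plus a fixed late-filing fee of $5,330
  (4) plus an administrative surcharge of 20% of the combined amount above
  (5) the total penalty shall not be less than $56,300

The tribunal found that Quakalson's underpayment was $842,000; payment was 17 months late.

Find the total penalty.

Accrued rate: 6% × 17 = 102%, capped at 20% → 20%
Failure-to-pay penalty: 20% of $842,000 = $168,400
Penalty before surcharge: $168,400 + $5,330 = $173,730
Administrative surcharge: 20% of $173,730 = $34,746
Total penalty: $173,730 + $34,746 = $208,476
Minimum $56,300: $208,476 meets the minimum, no increase.

$208,476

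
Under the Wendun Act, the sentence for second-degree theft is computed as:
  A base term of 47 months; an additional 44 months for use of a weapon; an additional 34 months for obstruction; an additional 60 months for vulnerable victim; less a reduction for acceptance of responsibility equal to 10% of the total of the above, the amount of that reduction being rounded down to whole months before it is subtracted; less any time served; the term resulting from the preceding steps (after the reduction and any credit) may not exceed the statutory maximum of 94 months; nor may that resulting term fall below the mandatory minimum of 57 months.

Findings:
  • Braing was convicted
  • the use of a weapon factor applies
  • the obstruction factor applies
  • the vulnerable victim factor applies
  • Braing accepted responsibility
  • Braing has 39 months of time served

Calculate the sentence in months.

Use of a weapon enhancement: +44 months
Obstruction enhancement: +34 months
Vulnerable victim enhancement: +60 months
Adjusted term: 47 months + 44 months + 34 months + 60 months = 185 months
Acceptance of responsibility reduction: 10% of 185 months = 18 months (rounded down)
After reduction: 185 − 18 = 167 months
Less time served: 167 months − 39 months = 128 months
Cap at 94 months: 128 months exceeds the cap → 94 months
Minimum 57 months: 94 months meets the minimum, no increase.

94 months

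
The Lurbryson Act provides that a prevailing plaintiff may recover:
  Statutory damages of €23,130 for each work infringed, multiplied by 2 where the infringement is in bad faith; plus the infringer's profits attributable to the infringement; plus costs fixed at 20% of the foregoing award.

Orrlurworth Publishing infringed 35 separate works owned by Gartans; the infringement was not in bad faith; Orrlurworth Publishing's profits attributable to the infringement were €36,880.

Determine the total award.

€1,015,716

Statutory damages: 35 × €23,130 = €809,550
Infringement not in bad faith: no ×2 enhancement.
Combined award: €809,550 + €36,880 = €846,430
Costs: 20% of €846,430 = €169,286
Award plus costs: €846,430 + €169,286 = €1,015,716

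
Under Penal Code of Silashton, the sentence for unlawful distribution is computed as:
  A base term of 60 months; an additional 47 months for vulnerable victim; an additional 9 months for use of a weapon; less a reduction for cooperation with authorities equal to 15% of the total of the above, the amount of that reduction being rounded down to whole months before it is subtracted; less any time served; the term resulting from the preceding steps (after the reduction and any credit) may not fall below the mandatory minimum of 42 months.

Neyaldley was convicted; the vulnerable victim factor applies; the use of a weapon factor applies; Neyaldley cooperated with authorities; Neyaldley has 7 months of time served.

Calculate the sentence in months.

92 months

Vulnerable victim enhancement: +47 months
Use of a weapon enhancement: +9 months
Adjusted term: 60 months + 47 months + 9 months = 116 months
Cooperation with authorities reduction: 15% of 116 months = 17 months (rounded down)
After reduction: 116 − 17 = 99 months
Less time served: 99 months − 7 months = 92 months
Minimum 42 months: 92 months meets the minimum, no increase.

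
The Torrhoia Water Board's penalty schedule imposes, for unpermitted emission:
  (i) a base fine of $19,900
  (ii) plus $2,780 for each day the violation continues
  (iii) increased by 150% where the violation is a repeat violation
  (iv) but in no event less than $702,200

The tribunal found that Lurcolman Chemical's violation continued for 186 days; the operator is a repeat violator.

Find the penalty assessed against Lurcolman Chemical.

$1,342,450

Per-day component: 186 × $2,780 = $517,080
Base plus per-day: $19,900 + $517,080 = $536,980
Enhancement: 150% of $536,980 = $805,470
Enhanced fine: $536,980 + $805,470 = $1,342,450
Minimum $702,200: $1,342,450 meets the minimum, no increase.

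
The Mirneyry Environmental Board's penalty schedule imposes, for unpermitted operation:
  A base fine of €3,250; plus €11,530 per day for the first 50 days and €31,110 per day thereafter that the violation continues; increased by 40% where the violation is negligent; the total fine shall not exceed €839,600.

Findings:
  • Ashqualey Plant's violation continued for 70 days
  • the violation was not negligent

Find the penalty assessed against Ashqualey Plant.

€839,600

First 50 days: 50 × €11,530 = €576,500
Remaining days: (70 − 50) × €31,110 = €622,200
Per-day component: €576,500 + €622,200 = €1,198,700
Base plus per-day: €3,250 + €1,198,700 = €1,201,950
The violation was not negligent: no 40% increase.
Cap at €839,600: €1,201,950 exceeds the cap → €839,600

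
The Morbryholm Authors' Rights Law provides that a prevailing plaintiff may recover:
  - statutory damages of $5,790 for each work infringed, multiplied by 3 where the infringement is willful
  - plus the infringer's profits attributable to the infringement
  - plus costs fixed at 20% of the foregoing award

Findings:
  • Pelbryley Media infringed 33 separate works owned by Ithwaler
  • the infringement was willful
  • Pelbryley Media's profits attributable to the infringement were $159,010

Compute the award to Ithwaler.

Statutory damages: 33 × $5,790 = $191,070
Trebled: 3 × $191,070 = $573,210
Combined award: $573,210 + $159,010 = $732,220
Costs: 20% of $732,220 = $146,444
Award plus costs: $732,220 + $146,444 = $878,664

$878,664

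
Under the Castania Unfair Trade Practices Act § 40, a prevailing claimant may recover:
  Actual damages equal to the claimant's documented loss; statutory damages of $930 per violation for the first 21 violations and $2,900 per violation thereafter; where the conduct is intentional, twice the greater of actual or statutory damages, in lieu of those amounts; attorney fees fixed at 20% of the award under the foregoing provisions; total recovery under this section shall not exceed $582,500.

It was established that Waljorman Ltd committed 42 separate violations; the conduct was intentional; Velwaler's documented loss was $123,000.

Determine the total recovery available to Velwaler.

First 21 violations: 21 × $930 = $19,530
Remaining violations: (42 − 21) × $2,900 = $60,900
Statutory damages: $19,530 + $60,900 = $80,430
Greater of actual damages ($123,000) or statutory damages ($80,430): $123,000
Doubled: 2 × $123,000 = $246,000
Attorney fees: 20% of $246,000 = $49,200
Total before cap: $246,000 + $49,200 = $295,200
Cap at $582,500: $295,200 is within the cap, no reduction.

$295,200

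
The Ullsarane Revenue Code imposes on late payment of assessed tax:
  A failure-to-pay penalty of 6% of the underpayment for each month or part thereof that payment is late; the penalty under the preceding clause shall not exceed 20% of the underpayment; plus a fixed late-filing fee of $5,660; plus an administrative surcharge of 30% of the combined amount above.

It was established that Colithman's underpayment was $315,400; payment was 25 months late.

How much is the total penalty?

$89,362

Accrued rate: 6% × 25 = 150%, capped at 20% → 20%
Failure-to-pay penalty: 20% of $315,400 = $63,080
Penalty before surcharge: $63,080 + $5,660 = $68,740
Administrative surcharge: 30% of $68,740 = $20,622
Total penalty: $68,740 + $20,622 = $89,362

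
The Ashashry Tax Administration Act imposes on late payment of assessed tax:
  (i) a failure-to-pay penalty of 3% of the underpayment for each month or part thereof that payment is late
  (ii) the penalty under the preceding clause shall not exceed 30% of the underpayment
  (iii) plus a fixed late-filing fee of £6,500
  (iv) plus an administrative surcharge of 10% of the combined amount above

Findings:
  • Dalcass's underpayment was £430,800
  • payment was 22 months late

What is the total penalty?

£149,314

Accrued rate: 3% × 22 = 66%, capped at 30% → 30%
Failure-to-pay penalty: 30% of £430,800 = £129,240
Penalty before surcharge: £129,240 + £6,500 = £135,740
Administrative surcharge: 10% of £135,740 = £13,574
Total penalty: £135,740 + £13,574 = £149,314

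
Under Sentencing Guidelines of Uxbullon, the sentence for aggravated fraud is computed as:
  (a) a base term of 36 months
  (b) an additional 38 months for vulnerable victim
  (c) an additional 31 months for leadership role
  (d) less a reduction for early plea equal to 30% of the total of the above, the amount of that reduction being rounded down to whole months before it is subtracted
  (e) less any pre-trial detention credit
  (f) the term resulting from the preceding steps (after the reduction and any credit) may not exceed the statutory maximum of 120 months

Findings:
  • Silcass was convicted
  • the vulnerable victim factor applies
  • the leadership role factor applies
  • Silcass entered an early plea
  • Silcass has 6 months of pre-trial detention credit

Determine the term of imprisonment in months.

Vulnerable victim enhancement: +38 months
Leadership role enhancement: +31 months
Adjusted term: 36 months + 38 months + 31 months = 105 months
Early plea reduction: 30% of 105 months = 31 months (rounded down)
After reduction: 105 − 31 = 74 months
Less pre-trial detention credit: 74 months − 6 months = 68 months
Cap at 120 months: 68 months is within the cap, no reduction.

68 months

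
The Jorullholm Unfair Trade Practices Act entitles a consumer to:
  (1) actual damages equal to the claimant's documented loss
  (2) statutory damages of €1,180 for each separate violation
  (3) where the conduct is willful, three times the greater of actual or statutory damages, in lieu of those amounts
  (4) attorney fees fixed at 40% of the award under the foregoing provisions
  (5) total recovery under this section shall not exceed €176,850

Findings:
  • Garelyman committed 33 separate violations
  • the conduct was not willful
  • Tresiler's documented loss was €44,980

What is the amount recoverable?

Statutory damages: 33 × €1,180 = €38,940
Conduct not willful: the in-lieu enhancement does not apply.
Actual plus statutory damages: €44,980 + €38,940 = €83,920
Attorney fees: 40% of €83,920 = €33,568
Total before cap: €83,920 + €33,568 = €117,488
Cap at €176,850: €117,488 is within the cap, no reduction.

€117,488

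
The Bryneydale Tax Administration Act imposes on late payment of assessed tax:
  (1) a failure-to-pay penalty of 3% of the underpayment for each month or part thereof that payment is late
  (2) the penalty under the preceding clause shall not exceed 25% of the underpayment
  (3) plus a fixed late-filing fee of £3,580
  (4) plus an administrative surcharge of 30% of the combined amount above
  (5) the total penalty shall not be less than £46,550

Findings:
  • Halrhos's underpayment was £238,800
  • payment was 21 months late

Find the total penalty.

£82,264

Accrued rate: 3% × 21 = 63%, capped at 25% → 25%
Failure-to-pay penalty: 25% of £238,800 = £59,700
Penalty before surcharge: £59,700 + £3,580 = £63,280
Administrative surcharge: 30% of £63,280 = £18,984
Total penalty: £63,280 + £18,984 = £82,264
Minimum £46,550: £82,264 meets the minimum, no increase.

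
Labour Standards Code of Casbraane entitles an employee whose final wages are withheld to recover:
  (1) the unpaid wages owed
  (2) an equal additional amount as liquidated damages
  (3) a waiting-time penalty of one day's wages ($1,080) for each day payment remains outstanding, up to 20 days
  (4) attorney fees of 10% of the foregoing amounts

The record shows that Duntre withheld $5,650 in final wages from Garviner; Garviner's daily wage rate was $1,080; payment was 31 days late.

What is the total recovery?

Liquidated damages (equal amount): $5,650
Penalty days: min(31, 20) = 20
Waiting-time penalty: 20 × $1,080 = $21,600
Subtotal: $5,650 + $5,650 + $21,600 = $32,900
Attorney fees: 10% of $32,900 = $3,290
Total award: $32,900 + $3,290 = $36,190

Total award: $36,190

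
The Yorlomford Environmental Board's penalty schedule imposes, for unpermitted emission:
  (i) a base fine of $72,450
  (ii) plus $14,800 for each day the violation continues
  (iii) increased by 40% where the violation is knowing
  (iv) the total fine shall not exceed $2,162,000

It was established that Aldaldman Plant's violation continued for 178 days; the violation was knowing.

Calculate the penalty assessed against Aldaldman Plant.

Per-day component: 178 × $14,800 = $2,634,400
Base plus per-day: $72,450 + $2,634,400 = $2,706,850
Enhancement: 40% of $2,706,850 = $1,082,740
Enhanced fine: $2,706,850 + $1,082,740 = $3,789,590
Cap at $2,162,000: $3,789,590 exceeds the cap → $2,162,000

Civil penalty: $2,162,000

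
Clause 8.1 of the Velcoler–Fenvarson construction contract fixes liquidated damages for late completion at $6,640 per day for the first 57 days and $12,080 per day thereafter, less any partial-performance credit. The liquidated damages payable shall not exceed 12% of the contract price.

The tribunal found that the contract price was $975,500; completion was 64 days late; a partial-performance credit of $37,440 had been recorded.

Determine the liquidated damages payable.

$117,060

First 57 days: 57 × $6,640 = $378,480
Remaining days: (64 − 57) × $12,080 = $84,560
Accrued per-day damages: $378,480 + $84,560 = $463,040
Less partial-performance credit: $463,040 − $37,440 = $425,600
Cap: 12% of $975,500 = $117,060
Cap at $117,060: $425,600 exceeds the cap → $117,060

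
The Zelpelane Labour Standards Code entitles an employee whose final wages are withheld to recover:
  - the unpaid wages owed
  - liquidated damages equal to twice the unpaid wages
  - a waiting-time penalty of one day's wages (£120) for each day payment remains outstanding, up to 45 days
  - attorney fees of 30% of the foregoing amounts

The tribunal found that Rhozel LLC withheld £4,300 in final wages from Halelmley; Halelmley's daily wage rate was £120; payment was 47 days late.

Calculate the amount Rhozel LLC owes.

Doubled: 2 × £4,300 = £8,600
Penalty days: min(47, 45) = 45
Waiting-time penalty: 45 × £120 = £5,400
Subtotal: £4,300 + £8,600 + £5,400 = £18,300
Attorney fees: 30% of £18,300 = £5,490
Total award: £18,300 + £5,490 = £23,790

£23,790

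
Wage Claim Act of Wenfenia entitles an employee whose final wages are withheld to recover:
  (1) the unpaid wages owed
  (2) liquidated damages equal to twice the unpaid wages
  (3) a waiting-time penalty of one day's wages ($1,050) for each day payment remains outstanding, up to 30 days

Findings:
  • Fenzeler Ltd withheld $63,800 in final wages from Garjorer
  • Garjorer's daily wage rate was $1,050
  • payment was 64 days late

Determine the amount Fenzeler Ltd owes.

Doubled: 2 × $63,800 = $127,600
Penalty days: min(64, 30) = 30
Waiting-time penalty: 30 × $1,050 = $31,500
Total award: $63,800 + $127,600 + $31,500 = $222,900

$222,900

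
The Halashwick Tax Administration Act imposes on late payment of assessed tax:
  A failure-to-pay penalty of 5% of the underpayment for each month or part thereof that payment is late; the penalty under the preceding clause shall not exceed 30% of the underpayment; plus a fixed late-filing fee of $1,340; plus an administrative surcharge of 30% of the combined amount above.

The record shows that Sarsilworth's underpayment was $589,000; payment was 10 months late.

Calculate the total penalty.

Accrued rate: 5% × 10 = 50%, capped at 30% → 30%
Failure-to-pay penalty: 30% of $589,000 = $176,700
Penalty before surcharge: $176,700 + $1,340 = $178,040
Administrative surcharge: 30% of $178,040 = $53,412
Total penalty: $178,040 + $53,412 = $231,452

$231,452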